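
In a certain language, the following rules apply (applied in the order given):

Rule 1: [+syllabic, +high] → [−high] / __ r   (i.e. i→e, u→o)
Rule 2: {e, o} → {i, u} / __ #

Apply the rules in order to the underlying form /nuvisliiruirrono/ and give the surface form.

Rule 1 (pre-rhotic lowering): /i/ is a high vowel immediately before /r/, so it lowers to [e]. /i/ is a high vowel immediately before /r/, so it lowers to [e]. /nuvisliiruirrono/ → nuvislieruerrono.
Rule 2 (final vowel raising): /o/ is a mid vowel in word-final position, so it raises to [u]. /nuvislieruerrono/ → nuvislieruerronu.

nuvislieruerronu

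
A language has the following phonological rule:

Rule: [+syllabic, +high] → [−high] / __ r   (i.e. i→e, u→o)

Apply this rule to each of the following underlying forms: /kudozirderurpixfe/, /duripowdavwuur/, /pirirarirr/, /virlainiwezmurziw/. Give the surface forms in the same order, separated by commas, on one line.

/kudozirderurpixfe/: /i/ is a high vowel immediately before /r/, so it lowers to [e]. /u/ is a high vowel immediately before /r/, so it lowers to [o]. → [kudozerderorpixfe].
/duripowdavwuur/: /u/ is a high vowel immediately before /r/, so it lowers to [o]. /u/ is a high vowel immediately before /r/, so it lowers to [o]. → [doripowdavwuor].
/pirirarirr/: /i/ is a high vowel immediately before /r/, so it lowers to [e]. /i/ is a high vowel immediately before /r/, so it lowers to [e]. /i/ is a high vowel immediately before /r/, so it lowers to [e]. → [pererarerr].
/virlainiwezmurziw/: /i/ is a high vowel immediately before /r/, so it lowers to [e]. /u/ is a high vowel immediately before /r/, so it lowers to [o]. → [verlainiwezmorziw].

kudozerderorpixfe, doripowdavwuor, pererarerr, verlainiwezmorziw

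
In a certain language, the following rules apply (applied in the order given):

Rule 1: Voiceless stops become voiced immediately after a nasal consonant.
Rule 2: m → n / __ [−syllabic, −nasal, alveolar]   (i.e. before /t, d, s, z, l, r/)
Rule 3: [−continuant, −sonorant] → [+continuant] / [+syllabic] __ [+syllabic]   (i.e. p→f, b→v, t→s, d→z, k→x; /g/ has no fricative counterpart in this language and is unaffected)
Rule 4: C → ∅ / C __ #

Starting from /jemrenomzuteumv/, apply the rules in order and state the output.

Rule 1 (post-nasal voicing): no segment meets the environment; /jemrenomzuteumv/ is unchanged.
Rule 2 (nasal place assimilation): /m/ precedes the alveolar consonant /r/, so it assimilates in place to [n]. /m/ precedes the alveolar consonant /z/, so it assimilates in place to [n]. /jemrenomzuteumv/ → jenrenonzuteumv.
Rule 3 (intervocalic spirantization): /t/ is a stop between vowels /u/ and /e/, so it spirantizes to the fricative [s]. /jenrenonzuteumv/ → jenrenonzuseumv.
Rule 4 (final cluster simplification): /v/ is the second consonant of a word-final cluster /mv/, so it deletes. /jenrenonzuseumv/ → jenrenonzuseum.

jenrenonzuseum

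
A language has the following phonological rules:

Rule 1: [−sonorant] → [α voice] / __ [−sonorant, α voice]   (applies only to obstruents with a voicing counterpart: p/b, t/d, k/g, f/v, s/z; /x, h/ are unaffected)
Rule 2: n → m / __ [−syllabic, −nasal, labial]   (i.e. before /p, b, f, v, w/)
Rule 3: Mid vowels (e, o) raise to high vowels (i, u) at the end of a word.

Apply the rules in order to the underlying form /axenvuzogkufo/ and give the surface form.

Rule 1 (regressive voicing assimilation): /g/ precedes the voiceless obstruent /k/, so it devoices to [k] by assimilation. /axenvuzogkufo/ → axenvuzokkufo.
Rule 2 (nasal place assimilation): /n/ precedes the labial consonant /v/, so it assimilates in place to [m]. /axenvuzokkufo/ → axemvuzokkufo.
Rule 3 (final vowel raising): /o/ is a mid vowel in word-final position, so it raises to [u]. /axemvuzokkufo/ → axemvuzokkufu.

axemvuzokkufu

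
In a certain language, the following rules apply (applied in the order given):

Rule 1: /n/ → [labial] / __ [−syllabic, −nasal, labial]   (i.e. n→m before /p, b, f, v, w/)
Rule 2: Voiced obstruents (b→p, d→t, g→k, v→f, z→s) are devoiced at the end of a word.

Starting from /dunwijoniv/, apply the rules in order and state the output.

dumwijonif

Rule 1 (nasal place assimilation): /n/ precedes the labial consonant /w/, so it assimilates in place to [m]. /dunwijoniv/ → dumwijoniv.
Rule 2 (final devoicing): /v/ is a voiced obstruent in word-final position, so it devoices to [f]. /dumwijoniv/ → dumwijonif.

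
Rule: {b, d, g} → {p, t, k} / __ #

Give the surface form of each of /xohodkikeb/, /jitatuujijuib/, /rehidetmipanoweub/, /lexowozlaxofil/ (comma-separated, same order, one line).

xohodkikep, jitatuujijuip, rehidetmipanoweup, lexowozlaxofil

/xohodkikeb/: /b/ is a voiced stop in word-final position, so it devoices to [p]. → [xohodkikep].
/jitatuujijuib/: /b/ is a voiced stop in word-final position, so it devoices to [p]. → [jitatuujijuip].
/rehidetmipanoweub/: /b/ is a voiced stop in word-final position, so it devoices to [p]. → [rehidetmipanoweup].
/lexowozlaxofil/: the rule's environment is not met; surfaces unchanged as [lexowozlaxofil].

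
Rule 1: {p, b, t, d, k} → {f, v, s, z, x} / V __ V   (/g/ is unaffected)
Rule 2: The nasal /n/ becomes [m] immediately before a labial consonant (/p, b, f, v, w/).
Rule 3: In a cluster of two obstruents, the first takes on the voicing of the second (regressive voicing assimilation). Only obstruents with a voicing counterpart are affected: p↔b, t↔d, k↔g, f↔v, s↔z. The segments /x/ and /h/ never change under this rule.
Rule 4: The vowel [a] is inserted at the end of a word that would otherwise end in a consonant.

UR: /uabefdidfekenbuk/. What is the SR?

Rule 1 (intervocalic spirantization): /b/ is a stop between vowels /a/ and /e/, so it spirantizes to the fricative [v]. /k/ is a stop between vowels /e/ and /e/, so it spirantizes to the fricative [x]. /uabefdidfekenbuk/ → uavefdidfexenbuk.
Rule 2 (nasal place assimilation): /n/ precedes the labial consonant /b/, so it assimilates in place to [m]. /uavefdidfexenbuk/ → uavefdidfexembuk.
Rule 3 (regressive voicing assimilation): /f/ precedes the voiced obstruent /d/, so it voices to [v] by assimilation. /d/ precedes the voiceless obstruent /f/, so it devoices to [t] by assimilation. /uavefdidfexembuk/ → uavevditfexembuk.
Rule 4 (final a-epenthesis): the form ends in the consonant /k/, so [a] is inserted word-finally. /uavevditfexembuk/ → uavevditfexembuka.

uavevditfexembuka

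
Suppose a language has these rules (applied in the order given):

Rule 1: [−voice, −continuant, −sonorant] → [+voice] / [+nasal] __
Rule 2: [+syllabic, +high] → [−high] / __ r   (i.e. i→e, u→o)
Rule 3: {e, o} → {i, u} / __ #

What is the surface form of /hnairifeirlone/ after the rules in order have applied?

hnaerifeerloni

Rule 1 (post-nasal voicing): no segment meets the environment; /hnairifeirlone/ is unchanged.
Rule 2 (pre-rhotic lowering): /i/ is a high vowel immediately before /r/, so it lowers to [e]. /i/ is a high vowel immediately before /r/, so it lowers to [e]. /hnairifeirlone/ → hnaerifeerlone.
Rule 3 (final vowel raising): /e/ is a mid vowel in word-final position, so it raises to [i]. /hnaerifeerlone/ → hnaerifeerloni.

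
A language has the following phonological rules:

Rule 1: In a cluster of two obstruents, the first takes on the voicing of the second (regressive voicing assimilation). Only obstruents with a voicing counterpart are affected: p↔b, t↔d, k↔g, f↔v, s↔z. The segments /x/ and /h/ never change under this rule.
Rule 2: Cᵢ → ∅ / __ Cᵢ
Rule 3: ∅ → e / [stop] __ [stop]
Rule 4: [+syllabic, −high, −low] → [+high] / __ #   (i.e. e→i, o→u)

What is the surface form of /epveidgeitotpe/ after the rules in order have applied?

Rule 1 (regressive voicing assimilation): /p/ precedes the voiced obstruent /v/, so it voices to [b] by assimilation. /epveidgeitotpe/ → ebveidgeitotpe.
Rule 2 (degemination): no segment meets the environment; /ebveidgeitotpe/ is unchanged.
Rule 3 (stop-cluster e-epenthesis): /d/ and /g/ form a stop–stop cluster, so [e] is inserted between them. /t/ and /p/ form a stop–stop cluster, so [e] is inserted between them. /ebveidgeitotpe/ → ebveidegeitotepe.
Rule 4 (final vowel raising): /e/ is a mid vowel in word-final position, so it raises to [i]. /ebveidegeitotepe/ → ebveidegeitotepi.

ebveidegeitotepi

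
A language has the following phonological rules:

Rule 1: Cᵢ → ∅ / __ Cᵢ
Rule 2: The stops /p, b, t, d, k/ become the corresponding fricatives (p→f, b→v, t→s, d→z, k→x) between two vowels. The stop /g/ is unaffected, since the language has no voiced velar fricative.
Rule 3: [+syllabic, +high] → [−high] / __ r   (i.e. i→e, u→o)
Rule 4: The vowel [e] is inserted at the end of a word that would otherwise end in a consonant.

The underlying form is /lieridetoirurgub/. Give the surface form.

lierizesoerorgube

Rule 1 (degemination): no segment meets the environment; /lieridetoirurgub/ is unchanged.
Rule 2 (intervocalic spirantization): /d/ is a stop between vowels /i/ and /e/, so it spirantizes to the fricative [z]. /t/ is a stop between vowels /e/ and /o/, so it spirantizes to the fricative [s]. /lieridetoirurgub/ → lierizesoirurgub.
Rule 3 (pre-rhotic lowering): /i/ is a high vowel immediately before /r/, so it lowers to [e]. /u/ is a high vowel immediately before /r/, so it lowers to [o]. /lierizesoirurgub/ → lierizesoerorgub.
Rule 4 (final e-epenthesis): the form ends in the consonant /b/, so [e] is inserted word-finally. /lierizesoerorgub/ → lierizesoerorgube.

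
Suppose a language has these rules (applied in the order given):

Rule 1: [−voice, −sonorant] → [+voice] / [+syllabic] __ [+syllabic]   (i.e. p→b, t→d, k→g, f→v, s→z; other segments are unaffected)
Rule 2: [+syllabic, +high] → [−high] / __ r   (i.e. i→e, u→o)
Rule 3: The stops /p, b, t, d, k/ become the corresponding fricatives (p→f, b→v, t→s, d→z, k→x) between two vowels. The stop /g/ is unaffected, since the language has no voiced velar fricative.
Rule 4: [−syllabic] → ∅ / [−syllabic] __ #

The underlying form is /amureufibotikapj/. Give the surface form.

Rule 1 (intervocalic voicing): /f/ is a voiceless obstruent between vowels /u/ and /i/, so it voices to [v]. /t/ is a voiceless obstruent between vowels /o/ and /i/, so it voices to [d]. /k/ is a voiceless obstruent between vowels /i/ and /a/, so it voices to [g]. /amureufibotikapj/ → amureuvibodigapj.
Rule 2 (pre-rhotic lowering): /u/ is a high vowel immediately before /r/, so it lowers to [o]. /amureuvibodigapj/ → amoreuvibodigapj.
Rule 3 (intervocalic spirantization): /b/ is a stop between vowels /i/ and /o/, so it spirantizes to the fricative [v]. /d/ is a stop between vowels /o/ and /i/, so it spirantizes to the fricative [z]. /amoreuvibodigapj/ → amoreuvivozigapj.
Rule 4 (final cluster simplification): /j/ is the second consonant of a word-final cluster /pj/, so it deletes. /amoreuvivozigapj/ → amoreuvivozigap.

amoreuvivozigap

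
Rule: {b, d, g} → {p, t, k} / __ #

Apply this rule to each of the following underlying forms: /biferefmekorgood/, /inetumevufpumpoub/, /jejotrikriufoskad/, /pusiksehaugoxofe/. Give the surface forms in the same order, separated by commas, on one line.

/biferefmekorgood/: /d/ is a voiced stop in word-final position, so it devoices to [t]. → [biferefmekorgoot].
/inetumevufpumpoub/: /b/ is a voiced stop in word-final position, so it devoices to [p]. → [inetumevufpumpoup].
/jejotrikriufoskad/: /d/ is a voiced stop in word-final position, so it devoices to [t]. → [jejotrikriufoskat].
/pusiksehaugoxofe/: the rule's environment is not met; surfaces unchanged as [pusiksehaugoxofe].

biferefmekorgoot, inetumevufpumpoup, jejotrikriufoskat, pusiksehaugoxofe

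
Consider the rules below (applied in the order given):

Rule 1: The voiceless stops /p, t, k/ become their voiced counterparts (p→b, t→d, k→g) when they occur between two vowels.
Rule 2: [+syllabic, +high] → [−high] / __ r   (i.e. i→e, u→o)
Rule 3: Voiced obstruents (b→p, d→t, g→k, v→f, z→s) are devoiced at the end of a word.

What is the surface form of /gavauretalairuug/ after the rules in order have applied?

Rule 1 (intervocalic voicing): /t/ is a voiceless stop between vowels /e/ and /a/, so it voices to [d]. /gavauretalairuug/ → gavauredalairuug.
Rule 2 (pre-rhotic lowering): /u/ is a high vowel immediately before /r/, so it lowers to [o]. /i/ is a high vowel immediately before /r/, so it lowers to [e]. /gavauredalairuug/ → gavaoredalaeruug.
Rule 3 (final devoicing): /g/ is a voiced obstruent in word-final position, so it devoices to [k]. /gavaoredalaeruug/ → gavaoredalaeruuk.

gavaoredalaeruuk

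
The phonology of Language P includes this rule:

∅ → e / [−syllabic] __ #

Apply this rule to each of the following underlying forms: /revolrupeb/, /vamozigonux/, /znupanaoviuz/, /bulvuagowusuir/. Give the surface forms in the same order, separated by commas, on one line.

/revolrupeb/: the form ends in the consonant /b/, so [e] is inserted word-finally. → [revolrupebe].
/vamozigonux/: the form ends in the consonant /x/, so [e] is inserted word-finally. → [vamozigonuxe].
/znupanaoviuz/: the form ends in the consonant /z/, so [e] is inserted word-finally. → [znupanaoviuze].
/bulvuagowusuir/: the form ends in the consonant /r/, so [e] is inserted word-finally. → [bulvuagowusuire].

revolrupebe, vamozigonuxe, znupanaoviuze, bulvuagowusuire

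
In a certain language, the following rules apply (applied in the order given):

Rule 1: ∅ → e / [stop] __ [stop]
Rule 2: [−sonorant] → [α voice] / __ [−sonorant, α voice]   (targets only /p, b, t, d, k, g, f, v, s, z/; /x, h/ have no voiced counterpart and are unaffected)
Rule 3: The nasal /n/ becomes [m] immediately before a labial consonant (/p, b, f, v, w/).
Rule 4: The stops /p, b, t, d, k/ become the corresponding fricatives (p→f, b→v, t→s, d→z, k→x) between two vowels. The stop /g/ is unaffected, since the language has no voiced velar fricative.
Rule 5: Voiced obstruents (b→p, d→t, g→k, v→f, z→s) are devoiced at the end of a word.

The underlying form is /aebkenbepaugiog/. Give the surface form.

Rule 1 (stop-cluster e-epenthesis): /b/ and /k/ form a stop–stop cluster, so [e] is inserted between them. /aebkenbepaugiog/ → aebekenbepaugiog.
Rule 2 (regressive voicing assimilation): no segment meets the environment; /aebekenbepaugiog/ is unchanged.
Rule 3 (nasal place assimilation): /n/ precedes the labial consonant /b/, so it assimilates in place to [m]. /aebekenbepaugiog/ → aebekembepaugiog.
Rule 4 (intervocalic spirantization): /b/ is a stop between vowels /e/ and /e/, so it spirantizes to the fricative [v]. /k/ is a stop between vowels /e/ and /e/, so it spirantizes to the fricative [x]. /p/ is a stop between vowels /e/ and /a/, so it spirantizes to the fricative [f]. /aebekembepaugiog/ → aevexembefaugiog.
Rule 5 (final devoicing): /g/ is a voiced obstruent in word-final position, so it devoices to [k]. /aevexembefaugiog/ → aevexembefaugiok.

aevexembefaugiok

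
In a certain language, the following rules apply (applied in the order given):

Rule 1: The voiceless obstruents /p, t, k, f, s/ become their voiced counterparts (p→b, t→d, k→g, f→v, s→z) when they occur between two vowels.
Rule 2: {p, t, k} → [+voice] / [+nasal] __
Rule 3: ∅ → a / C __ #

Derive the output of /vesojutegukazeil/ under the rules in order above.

Rule 1 (intervocalic voicing): /s/ is a voiceless obstruent between vowels /e/ and /o/, so it voices to [z]. /t/ is a voiceless obstruent between vowels /u/ and /e/, so it voices to [d]. /k/ is a voiceless obstruent between vowels /u/ and /a/, so it voices to [g]. /vesojutegukazeil/ → vezojudegugazeil.
Rule 2 (post-nasal voicing): no segment meets the environment; /vezojudegugazeil/ is unchanged.
Rule 3 (final a-epenthesis): the form ends in the consonant /l/, so [a] is inserted word-finally. /vezojudegugazeil/ → vezojudegugazeila.

vezojudegugazeila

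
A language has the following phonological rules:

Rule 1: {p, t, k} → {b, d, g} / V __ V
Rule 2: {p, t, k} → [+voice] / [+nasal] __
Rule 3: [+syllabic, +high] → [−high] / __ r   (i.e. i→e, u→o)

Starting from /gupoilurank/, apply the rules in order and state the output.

guboilorang

Rule 1 (intervocalic voicing): /p/ is a voiceless stop between vowels /u/ and /o/, so it voices to [b]. /gupoilurank/ → guboilurank.
Rule 2 (post-nasal voicing): /k/ is a voiceless stop immediately after the nasal /n/, so it voices to [g]. /guboilurank/ → guboilurang.
Rule 3 (pre-rhotic lowering): /u/ is a high vowel immediately before /r/, so it lowers to [o]. /guboilurang/ → guboilorang.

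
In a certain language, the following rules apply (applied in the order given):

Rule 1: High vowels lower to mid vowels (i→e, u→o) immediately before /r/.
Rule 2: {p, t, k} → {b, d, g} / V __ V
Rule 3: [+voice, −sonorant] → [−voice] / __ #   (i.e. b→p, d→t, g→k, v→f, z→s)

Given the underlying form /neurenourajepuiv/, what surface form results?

Rule 1 (pre-rhotic lowering): /u/ is a high vowel immediately before /r/, so it lowers to [o]. /u/ is a high vowel immediately before /r/, so it lowers to [o]. /neurenourajepuiv/ → neorenoorajepuiv.
Rule 2 (intervocalic voicing): /p/ is a voiceless stop between vowels /e/ and /u/, so it voices to [b]. /neorenoorajepuiv/ → neorenoorajebuiv.
Rule 3 (final devoicing): /v/ is a voiced obstruent in word-final position, so it devoices to [f]. /neorenoorajebuiv/ → neorenoorajebuif.

neorenoorajebuif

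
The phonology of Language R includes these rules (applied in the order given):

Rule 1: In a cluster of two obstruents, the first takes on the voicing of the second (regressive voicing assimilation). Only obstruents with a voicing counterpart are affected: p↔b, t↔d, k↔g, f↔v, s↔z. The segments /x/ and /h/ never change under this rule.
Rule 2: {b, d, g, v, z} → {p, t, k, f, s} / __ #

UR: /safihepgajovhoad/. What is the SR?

Rule 1 (regressive voicing assimilation): /p/ precedes the voiced obstruent /g/, so it voices to [b] by assimilation. /v/ precedes the voiceless obstruent /h/, so it devoices to [f] by assimilation. /safihepgajovhoad/ → safihebgajofhoad.
Rule 2 (final devoicing): /d/ is a voiced obstruent in word-final position, so it devoices to [t]. /safihebgajofhoad/ → safihebgajofhoat.

safihebgajofhoat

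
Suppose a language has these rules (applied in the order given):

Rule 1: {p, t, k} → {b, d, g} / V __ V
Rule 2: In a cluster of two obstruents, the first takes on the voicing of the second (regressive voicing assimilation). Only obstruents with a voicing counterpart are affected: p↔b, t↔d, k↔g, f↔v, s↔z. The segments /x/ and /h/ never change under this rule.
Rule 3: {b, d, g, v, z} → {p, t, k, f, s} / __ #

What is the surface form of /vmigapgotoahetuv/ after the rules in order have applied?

vmigabgodoaheduf

Rule 1 (intervocalic voicing): /t/ is a voiceless stop between vowels /o/ and /o/, so it voices to [d]. /t/ is a voiceless stop between vowels /e/ and /u/, so it voices to [d]. /vmigapgotoahetuv/ → vmigapgodoaheduv.
Rule 2 (regressive voicing assimilation): /p/ precedes the voiced obstruent /g/, so it voices to [b] by assimilation. /vmigapgodoaheduv/ → vmigabgodoaheduv.
Rule 3 (final devoicing): /v/ is a voiced obstruent in word-final position, so it devoices to [f]. /vmigabgodoaheduv/ → vmigabgodoaheduf.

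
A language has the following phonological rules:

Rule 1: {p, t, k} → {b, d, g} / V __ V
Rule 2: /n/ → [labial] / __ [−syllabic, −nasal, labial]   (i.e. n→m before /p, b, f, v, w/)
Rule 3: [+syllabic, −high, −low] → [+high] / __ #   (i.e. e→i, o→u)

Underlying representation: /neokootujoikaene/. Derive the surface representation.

neogoodujoigaeni

Rule 1 (intervocalic voicing): /k/ is a voiceless stop between vowels /o/ and /o/, so it voices to [g]. /t/ is a voiceless stop between vowels /o/ and /u/, so it voices to [d]. /k/ is a voiceless stop between vowels /i/ and /a/, so it voices to [g]. /neokootujoikaene/ → neogoodujoigaene.
Rule 2 (nasal place assimilation): no segment meets the environment; /neogoodujoigaene/ is unchanged.
Rule 3 (final vowel raising): /e/ is a mid vowel in word-final position, so it raises to [i]. /neogoodujoigaene/ → neogoodujoigaeni.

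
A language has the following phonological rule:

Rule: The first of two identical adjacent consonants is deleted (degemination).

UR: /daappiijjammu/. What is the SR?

/pp/ is a geminate; the first /p/ deletes.
/jj/ is a geminate; the first /j/ deletes.
/mm/ is a geminate; the first /m/ deletes.
Surface form: [daapiijamu].

daapiijamu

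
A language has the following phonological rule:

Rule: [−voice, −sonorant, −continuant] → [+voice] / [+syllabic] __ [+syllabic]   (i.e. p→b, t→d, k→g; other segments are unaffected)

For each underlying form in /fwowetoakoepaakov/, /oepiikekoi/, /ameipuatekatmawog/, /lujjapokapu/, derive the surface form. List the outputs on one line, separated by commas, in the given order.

fwowedoagoebaagov, oebiigegoi, ameibuadegatmawog, lujjabogabu

/fwowetoakoepaakov/: /t/ is a voiceless stop between vowels /e/ and /o/, so it voices to [d]. /k/ is a voiceless stop between vowels /a/ and /o/, so it voices to [g]. /p/ is a voiceless stop between vowels /e/ and /a/, so it voices to [b]. /k/ is a voiceless stop between vowels /a/ and /o/, so it voices to [g]. → [fwowedoagoebaagov].
/oepiikekoi/: /p/ is a voiceless stop between vowels /e/ and /i/, so it voices to [b]. /k/ is a voiceless stop between vowels /i/ and /e/, so it voices to [g]. /k/ is a voiceless stop between vowels /e/ and /o/, so it voices to [g]. → [oebiigegoi].
/ameipuatekatmawog/: /p/ is a voiceless stop between vowels /i/ and /u/, so it voices to [b]. /t/ is a voiceless stop between vowels /a/ and /e/, so it voices to [d]. /k/ is a voiceless stop between vowels /e/ and /a/, so it voices to [g]. → [ameibuadegatmawog].
/lujjapokapu/: /p/ is a voiceless stop between vowels /a/ and /o/, so it voices to [b]. /k/ is a voiceless stop between vowels /o/ and /a/, so it voices to [g]. /p/ is a voiceless stop between vowels /a/ and /u/, so it voices to [b]. → [lujjabogabu].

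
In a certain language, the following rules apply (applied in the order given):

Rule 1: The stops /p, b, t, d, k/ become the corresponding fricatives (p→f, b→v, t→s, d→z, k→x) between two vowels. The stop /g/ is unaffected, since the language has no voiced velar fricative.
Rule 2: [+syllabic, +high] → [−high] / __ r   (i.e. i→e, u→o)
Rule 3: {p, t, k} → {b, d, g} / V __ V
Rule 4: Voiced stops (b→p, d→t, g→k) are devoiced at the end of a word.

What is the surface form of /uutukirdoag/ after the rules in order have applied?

Rule 1 (intervocalic spirantization): /t/ is a stop between vowels /u/ and /u/, so it spirantizes to the fricative [s]. /k/ is a stop between vowels /u/ and /i/, so it spirantizes to the fricative [x]. /uutukirdoag/ → uusuxirdoag.
Rule 2 (pre-rhotic lowering): /i/ is a high vowel immediately before /r/, so it lowers to [e]. /uusuxirdoag/ → uusuxerdoag.
Rule 3 (intervocalic voicing): no segment meets the environment; /uusuxerdoag/ is unchanged.
Rule 4 (final devoicing): /g/ is a voiced stop in word-final position, so it devoices to [k]. /uusuxerdoag/ → uusuxerdoak.

uusuxerdoak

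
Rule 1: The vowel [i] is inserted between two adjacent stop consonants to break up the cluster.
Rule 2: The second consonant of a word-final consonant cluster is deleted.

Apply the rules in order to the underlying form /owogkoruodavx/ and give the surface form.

Rule 1 (stop-cluster i-epenthesis): /g/ and /k/ form a stop–stop cluster, so [i] is inserted between them. /owogkoruodavx/ → owogikoruodavx.
Rule 2 (final cluster simplification): /x/ is the second consonant of a word-final cluster /vx/, so it deletes. /owogikoruodavx/ → owogikoruodav.

owogikoruodav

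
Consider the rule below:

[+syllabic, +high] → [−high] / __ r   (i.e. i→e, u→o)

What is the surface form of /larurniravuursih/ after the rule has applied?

larorneravuorsih

Scanning /larurniravuursih/: /u/ is a high vowel immediately before /r/, so it lowers to [o]; /i/ is a high vowel immediately before /r/, so it lowers to [e]; /u/ at position 11 is not in the conditioning environment; /u/ is a high vowel immediately before /r/, so it lowers to [o]; /i/ at position 15 is not in the conditioning environment.
Result: [larorneravuorsih].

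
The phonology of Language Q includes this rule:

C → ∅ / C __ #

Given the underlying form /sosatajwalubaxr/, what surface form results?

sosatajwalubax

/r/ is the second consonant of a word-final cluster /xr/, so it deletes.
Surface form: [sosatajwalubax].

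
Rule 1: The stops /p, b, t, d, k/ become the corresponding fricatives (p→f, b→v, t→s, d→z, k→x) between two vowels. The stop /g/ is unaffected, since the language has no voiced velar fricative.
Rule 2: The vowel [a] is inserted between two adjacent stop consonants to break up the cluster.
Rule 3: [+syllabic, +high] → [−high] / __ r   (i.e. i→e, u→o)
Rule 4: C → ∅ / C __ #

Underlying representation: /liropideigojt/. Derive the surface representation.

Rule 1 (intervocalic spirantization): /p/ is a stop between vowels /o/ and /i/, so it spirantizes to the fricative [f]. /d/ is a stop between vowels /i/ and /e/, so it spirantizes to the fricative [z]. /liropideigojt/ → lirofizeigojt.
Rule 2 (stop-cluster a-epenthesis): no segment meets the environment; /lirofizeigojt/ is unchanged.
Rule 3 (pre-rhotic lowering): /i/ is a high vowel immediately before /r/, so it lowers to [e]. /lirofizeigojt/ → lerofizeigojt.
Rule 4 (final cluster simplification): /t/ is the second consonant of a word-final cluster /jt/, so it deletes. /lerofizeigojt/ → lerofizeigoj.

lerofizeigoj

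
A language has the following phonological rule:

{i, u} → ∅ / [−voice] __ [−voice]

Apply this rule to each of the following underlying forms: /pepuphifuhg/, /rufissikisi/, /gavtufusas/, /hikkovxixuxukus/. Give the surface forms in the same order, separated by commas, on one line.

pepphfhg, rufssksi, gavtfsas, hkkovxxxks

/pepuphifuhg/: /u/ is a high vowel flanked by voiceless consonants /p/ and /p/, so it deletes. /i/ is a high vowel flanked by voiceless consonants /h/ and /f/, so it deletes. /u/ is a high vowel flanked by voiceless consonants /f/ and /h/, so it deletes. → [pepphfhg].
/rufissikisi/: /i/ is a high vowel flanked by voiceless consonants /f/ and /s/, so it deletes. /i/ is a high vowel flanked by voiceless consonants /s/ and /k/, so it deletes. /i/ is a high vowel flanked by voiceless consonants /k/ and /s/, so it deletes. → [rufssksi].
/gavtufusas/: /u/ is a high vowel flanked by voiceless consonants /t/ and /f/, so it deletes. /u/ is a high vowel flanked by voiceless consonants /f/ and /s/, so it deletes. → [gavtfsas].
/hikkovxixuxukus/: /i/ is a high vowel flanked by voiceless consonants /h/ and /k/, so it deletes. /i/ is a high vowel flanked by voiceless consonants /x/ and /x/, so it deletes. /u/ is a high vowel flanked by voiceless consonants /x/ and /x/, so it deletes. /u/ is a high vowel flanked by voiceless consonants /x/ and /k/, so it deletes. /u/ is a high vowel flanked by voiceless consonants /k/ and /s/, so it deletes. → [hkkovxxxks].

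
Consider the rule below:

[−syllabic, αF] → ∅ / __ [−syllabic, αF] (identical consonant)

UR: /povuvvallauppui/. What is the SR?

povuvalaupui

/vv/ is a geminate; the first /v/ deletes.
/ll/ is a geminate; the first /l/ deletes.
/pp/ is a geminate; the first /p/ deletes.
The other instances of /p/, /v/, /l/ do not occur in the required environment and remain unchanged.
Surface form: [povuvalaupui].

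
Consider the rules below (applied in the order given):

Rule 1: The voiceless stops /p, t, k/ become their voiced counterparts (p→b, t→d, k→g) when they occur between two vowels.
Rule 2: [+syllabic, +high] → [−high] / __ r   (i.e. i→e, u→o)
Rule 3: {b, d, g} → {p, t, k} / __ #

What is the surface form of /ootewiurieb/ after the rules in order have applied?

Rule 1 (intervocalic voicing): /t/ is a voiceless stop between vowels /o/ and /e/, so it voices to [d]. /ootewiurieb/ → oodewiurieb.
Rule 2 (pre-rhotic lowering): /u/ is a high vowel immediately before /r/, so it lowers to [o]. /oodewiurieb/ → oodewiorieb.
Rule 3 (final devoicing): /b/ is a voiced stop in word-final position, so it devoices to [p]. /oodewiorieb/ → oodewioriep.

oodewioriep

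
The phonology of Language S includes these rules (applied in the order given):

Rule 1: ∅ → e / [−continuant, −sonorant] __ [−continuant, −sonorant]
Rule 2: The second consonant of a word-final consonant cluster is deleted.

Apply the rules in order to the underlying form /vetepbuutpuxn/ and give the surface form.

vetepebuutepux

Rule 1 (stop-cluster e-epenthesis): /p/ and /b/ form a stop–stop cluster, so [e] is inserted between them. /t/ and /p/ form a stop–stop cluster, so [e] is inserted between them. /vetepbuutpuxn/ → vetepebuutepuxn.
Rule 2 (final cluster simplification): /n/ is the second consonant of a word-final cluster /xn/, so it deletes. /vetepebuutepuxn/ → vetepebuutepux.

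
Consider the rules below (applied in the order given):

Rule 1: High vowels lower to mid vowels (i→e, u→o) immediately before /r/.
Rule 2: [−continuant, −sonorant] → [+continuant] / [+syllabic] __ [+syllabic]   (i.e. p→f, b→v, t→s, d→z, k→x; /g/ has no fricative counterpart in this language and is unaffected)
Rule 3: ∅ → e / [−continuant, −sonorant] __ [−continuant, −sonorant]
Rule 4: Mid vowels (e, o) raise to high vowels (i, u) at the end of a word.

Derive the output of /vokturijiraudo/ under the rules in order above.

voketorijerauzu

Rule 1 (pre-rhotic lowering): /u/ is a high vowel immediately before /r/, so it lowers to [o]. /i/ is a high vowel immediately before /r/, so it lowers to [e]. /vokturijiraudo/ → voktorijeraudo.
Rule 2 (intervocalic spirantization): /d/ is a stop between vowels /u/ and /o/, so it spirantizes to the fricative [z]. /voktorijeraudo/ → voktorijerauzo.
Rule 3 (stop-cluster e-epenthesis): /k/ and /t/ form a stop–stop cluster, so [e] is inserted between them. /voktorijerauzo/ → voketorijerauzo.
Rule 4 (final vowel raising): /o/ is a mid vowel in word-final position, so it raises to [u]. /voketorijerauzo/ → voketorijerauzu.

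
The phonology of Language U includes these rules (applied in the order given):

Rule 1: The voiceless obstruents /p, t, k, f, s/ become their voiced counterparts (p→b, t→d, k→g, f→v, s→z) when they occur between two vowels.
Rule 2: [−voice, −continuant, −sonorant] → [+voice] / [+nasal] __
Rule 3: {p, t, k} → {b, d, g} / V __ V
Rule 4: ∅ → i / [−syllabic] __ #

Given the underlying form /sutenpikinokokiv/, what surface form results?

Rule 1 (intervocalic voicing): /t/ is a voiceless obstruent between vowels /u/ and /e/, so it voices to [d]. /k/ is a voiceless obstruent between vowels /i/ and /i/, so it voices to [g]. /k/ is a voiceless obstruent between vowels /o/ and /o/, so it voices to [g]. /k/ is a voiceless obstruent between vowels /o/ and /i/, so it voices to [g]. /sutenpikinokokiv/ → sudenpiginogogiv.
Rule 2 (post-nasal voicing): /p/ is a voiceless stop immediately after the nasal /n/, so it voices to [b]. /sudenpiginogogiv/ → sudenbiginogogiv.
Rule 3 (intervocalic voicing): no segment meets the environment; /sudenbiginogogiv/ is unchanged.
Rule 4 (final i-epenthesis): the form ends in the consonant /v/, so [i] is inserted word-finally. /sudenbiginogogiv/ → sudenbiginogogivi.

sudenbiginogogivi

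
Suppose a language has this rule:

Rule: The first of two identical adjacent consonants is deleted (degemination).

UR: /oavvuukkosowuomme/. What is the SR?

/vv/ is a geminate; the first /v/ deletes.
/kk/ is a geminate; the first /k/ deletes.
/mm/ is a geminate; the first /m/ deletes.
The other instances of /v/, /k/, /s/, /w/, /m/ do not occur in the required environment and remain unchanged.
Surface form: [oavuukosowuome].

oavuukosowuome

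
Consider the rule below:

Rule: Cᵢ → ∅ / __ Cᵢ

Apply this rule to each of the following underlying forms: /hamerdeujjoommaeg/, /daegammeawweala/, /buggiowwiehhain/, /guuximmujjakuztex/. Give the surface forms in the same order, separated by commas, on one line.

/hamerdeujjoommaeg/: /jj/ is a geminate; the first /j/ deletes. /mm/ is a geminate; the first /m/ deletes. → [hamerdeujoomaeg].
/daegammeawweala/: /mm/ is a geminate; the first /m/ deletes. /ww/ is a geminate; the first /w/ deletes. → [daegameaweala].
/buggiowwiehhain/: /gg/ is a geminate; the first /g/ deletes. /ww/ is a geminate; the first /w/ deletes. /hh/ is a geminate; the first /h/ deletes. → [bugiowiehain].
/guuximmujjakuztex/: /mm/ is a geminate; the first /m/ deletes. /jj/ is a geminate; the first /j/ deletes. → [guuximujakuztex].

hamerdeujoomaeg, daegameaweala, bugiowiehain, guuximujakuztex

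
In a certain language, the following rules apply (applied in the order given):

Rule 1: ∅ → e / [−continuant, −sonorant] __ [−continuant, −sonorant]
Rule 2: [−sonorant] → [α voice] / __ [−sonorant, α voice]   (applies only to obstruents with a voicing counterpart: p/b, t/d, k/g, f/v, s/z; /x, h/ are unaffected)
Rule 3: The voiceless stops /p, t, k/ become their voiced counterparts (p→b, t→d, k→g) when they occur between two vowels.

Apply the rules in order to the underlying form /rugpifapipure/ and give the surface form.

rugebifabibure

Rule 1 (stop-cluster e-epenthesis): /g/ and /p/ form a stop–stop cluster, so [e] is inserted between them. /rugpifapipure/ → rugepifapipure.
Rule 2 (regressive voicing assimilation): no segment meets the environment; /rugepifapipure/ is unchanged.
Rule 3 (intervocalic voicing): /p/ is a voiceless stop between vowels /e/ and /i/, so it voices to [b]. /p/ is a voiceless stop between vowels /a/ and /i/, so it voices to [b]. /p/ is a voiceless stop between vowels /i/ and /u/, so it voices to [b]. /rugepifapipure/ → rugebifabibure.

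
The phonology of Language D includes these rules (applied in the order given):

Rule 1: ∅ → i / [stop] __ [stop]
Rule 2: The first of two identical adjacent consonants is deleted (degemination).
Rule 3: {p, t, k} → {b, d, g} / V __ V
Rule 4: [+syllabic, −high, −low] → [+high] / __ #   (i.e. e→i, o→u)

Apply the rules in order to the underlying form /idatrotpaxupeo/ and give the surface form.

idatrodibaxubeu

Rule 1 (stop-cluster i-epenthesis): /t/ and /p/ form a stop–stop cluster, so [i] is inserted between them. /idatrotpaxupeo/ → idatrotipaxupeo.
Rule 2 (degemination): no segment meets the environment; /idatrotipaxupeo/ is unchanged.
Rule 3 (intervocalic voicing): /t/ is a voiceless stop between vowels /o/ and /i/, so it voices to [d]. /p/ is a voiceless stop between vowels /i/ and /a/, so it voices to [b]. /p/ is a voiceless stop between vowels /u/ and /e/, so it voices to [b]. /idatrotipaxupeo/ → idatrodibaxubeo.
Rule 4 (final vowel raising): /o/ is a mid vowel in word-final position, so it raises to [u]. /idatrodibaxubeo/ → idatrodibaxubeu.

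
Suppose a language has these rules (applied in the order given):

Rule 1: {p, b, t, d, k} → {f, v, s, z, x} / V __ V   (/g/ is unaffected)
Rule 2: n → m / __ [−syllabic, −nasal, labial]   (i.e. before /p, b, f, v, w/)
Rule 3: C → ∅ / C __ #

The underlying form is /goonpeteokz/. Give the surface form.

goompeseok

Rule 1 (intervocalic spirantization): /t/ is a stop between vowels /e/ and /e/, so it spirantizes to the fricative [s]. /goonpeteokz/ → goonpeseokz.
Rule 2 (nasal place assimilation): /n/ precedes the labial consonant /p/, so it assimilates in place to [m]. /goonpeseokz/ → goompeseokz.
Rule 3 (final cluster simplification): /z/ is the second consonant of a word-final cluster /kz/, so it deletes. /goompeseokz/ → goompeseok.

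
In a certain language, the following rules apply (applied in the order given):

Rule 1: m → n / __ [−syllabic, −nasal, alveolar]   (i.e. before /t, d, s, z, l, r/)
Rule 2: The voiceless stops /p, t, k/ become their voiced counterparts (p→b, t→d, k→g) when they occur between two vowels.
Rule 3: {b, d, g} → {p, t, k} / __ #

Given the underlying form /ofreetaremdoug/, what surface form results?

Rule 1 (nasal place assimilation): /m/ precedes the alveolar consonant /d/, so it assimilates in place to [n]. /ofreetaremdoug/ → ofreetarendoug.
Rule 2 (intervocalic voicing): /t/ is a voiceless stop between vowels /e/ and /a/, so it voices to [d]. /ofreetarendoug/ → ofreedarendoug.
Rule 3 (final devoicing): /g/ is a voiced stop in word-final position, so it devoices to [k]. /ofreedarendoug/ → ofreedarendouk.

ofreedarendouk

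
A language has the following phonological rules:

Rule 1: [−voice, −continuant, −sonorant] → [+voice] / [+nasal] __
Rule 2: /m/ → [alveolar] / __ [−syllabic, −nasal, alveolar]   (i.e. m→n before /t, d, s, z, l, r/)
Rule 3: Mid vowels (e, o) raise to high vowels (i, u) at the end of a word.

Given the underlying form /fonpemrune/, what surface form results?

fonbenruni

Rule 1 (post-nasal voicing): /p/ is a voiceless stop immediately after the nasal /n/, so it voices to [b]. /fonpemrune/ → fonbemrune.
Rule 2 (nasal place assimilation): /m/ precedes the alveolar consonant /r/, so it assimilates in place to [n]. /fonbemrune/ → fonbenrune.
Rule 3 (final vowel raising): /e/ is a mid vowel in word-final position, so it raises to [i]. /fonbenrune/ → fonbenruni.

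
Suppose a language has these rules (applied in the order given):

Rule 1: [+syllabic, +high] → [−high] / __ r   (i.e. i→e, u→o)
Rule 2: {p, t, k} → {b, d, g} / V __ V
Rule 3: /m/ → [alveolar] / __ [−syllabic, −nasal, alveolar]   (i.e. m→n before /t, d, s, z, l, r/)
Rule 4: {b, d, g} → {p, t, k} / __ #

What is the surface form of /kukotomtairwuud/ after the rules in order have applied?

kugodontaerwuut

Rule 1 (pre-rhotic lowering): /i/ is a high vowel immediately before /r/, so it lowers to [e]. /kukotomtairwuud/ → kukotomtaerwuud.
Rule 2 (intervocalic voicing): /k/ is a voiceless stop between vowels /u/ and /o/, so it voices to [g]. /t/ is a voiceless stop between vowels /o/ and /o/, so it voices to [d]. /kukotomtaerwuud/ → kugodomtaerwuud.
Rule 3 (nasal place assimilation): /m/ precedes the alveolar consonant /t/, so it assimilates in place to [n]. /kugodomtaerwuud/ → kugodontaerwuud.
Rule 4 (final devoicing): /d/ is a voiced stop in word-final position, so it devoices to [t]. /kugodontaerwuud/ → kugodontaerwuut.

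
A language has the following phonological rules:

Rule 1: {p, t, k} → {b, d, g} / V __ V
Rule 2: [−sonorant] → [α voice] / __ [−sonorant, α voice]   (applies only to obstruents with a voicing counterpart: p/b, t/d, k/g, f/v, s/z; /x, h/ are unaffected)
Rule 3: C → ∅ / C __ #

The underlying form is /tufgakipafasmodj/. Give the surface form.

tuvgagibafasmod

Rule 1 (intervocalic voicing): /k/ is a voiceless stop between vowels /a/ and /i/, so it voices to [g]. /p/ is a voiceless stop between vowels /i/ and /a/, so it voices to [b]. /tufgakipafasmodj/ → tufgagibafasmodj.
Rule 2 (regressive voicing assimilation): /f/ precedes the voiced obstruent /g/, so it voices to [v] by assimilation. /tufgagibafasmodj/ → tuvgagibafasmodj.
Rule 3 (final cluster simplification): /j/ is the second consonant of a word-final cluster /dj/, so it deletes. /tuvgagibafasmodj/ → tuvgagibafasmod.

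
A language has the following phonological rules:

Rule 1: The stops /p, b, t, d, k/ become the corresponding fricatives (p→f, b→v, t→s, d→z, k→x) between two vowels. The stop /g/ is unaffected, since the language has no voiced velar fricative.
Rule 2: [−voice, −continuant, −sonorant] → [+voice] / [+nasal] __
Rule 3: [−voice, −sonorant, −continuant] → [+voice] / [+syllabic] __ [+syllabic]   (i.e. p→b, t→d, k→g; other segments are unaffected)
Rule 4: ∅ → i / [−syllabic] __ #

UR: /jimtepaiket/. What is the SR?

jimdefaixeti

Rule 1 (intervocalic spirantization): /p/ is a stop between vowels /e/ and /a/, so it spirantizes to the fricative [f]. /k/ is a stop between vowels /i/ and /e/, so it spirantizes to the fricative [x]. /jimtepaiket/ → jimtefaixet.
Rule 2 (post-nasal voicing): /t/ is a voiceless stop immediately after the nasal /m/, so it voices to [d]. /jimtefaixet/ → jimdefaixet.
Rule 3 (intervocalic voicing): no segment meets the environment; /jimdefaixet/ is unchanged.
Rule 4 (final i-epenthesis): the form ends in the consonant /t/, so [i] is inserted word-finally. /jimdefaixet/ → jimdefaixeti.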